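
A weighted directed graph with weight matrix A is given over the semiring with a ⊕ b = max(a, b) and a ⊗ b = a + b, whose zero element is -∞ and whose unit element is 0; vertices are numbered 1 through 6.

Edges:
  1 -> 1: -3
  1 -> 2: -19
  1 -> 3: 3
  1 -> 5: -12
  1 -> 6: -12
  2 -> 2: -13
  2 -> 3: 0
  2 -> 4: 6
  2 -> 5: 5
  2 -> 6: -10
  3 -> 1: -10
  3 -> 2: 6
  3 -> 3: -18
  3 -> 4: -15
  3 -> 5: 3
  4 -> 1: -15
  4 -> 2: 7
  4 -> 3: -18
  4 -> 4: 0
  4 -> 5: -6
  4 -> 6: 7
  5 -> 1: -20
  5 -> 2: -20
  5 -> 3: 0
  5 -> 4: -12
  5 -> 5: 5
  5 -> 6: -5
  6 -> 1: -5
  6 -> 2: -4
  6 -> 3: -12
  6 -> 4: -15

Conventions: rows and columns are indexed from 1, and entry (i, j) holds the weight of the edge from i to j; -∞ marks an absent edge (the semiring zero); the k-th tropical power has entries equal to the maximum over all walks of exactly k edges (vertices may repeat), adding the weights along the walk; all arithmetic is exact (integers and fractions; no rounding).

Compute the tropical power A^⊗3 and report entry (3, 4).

A^⊗2:
  [-6, 9, 0, -12, 6, -15]
  [-9, 13, 5, 6, 10, 13]
  [-13, -7, 6, 12, 11, -2]
  [2, 7, 7, 13, 12, 7]
  [-10, 6, 5, -7, 10, 0]
  [-8, -6, -2, 2, 1, -8]
A^⊗3:
  [-9, 6, 9, 15, 14, 1]
  [8, 13, 13, 19, 18, 13]
  [-3, 19, 11, 12, 16, 19]
  [2, 20, 12, 13, 17, 20]
  [-5, 11, 10, 12, 15, 5]
  [-11, 9, 1, 2, 6, 9]
Key observation: the optimum is the walk 3->2->4->4, with weight 6 + 6 + 0 = 12.
Optimal value attained by: walk 3->2->4->4.
Answer: (A^⊗3)[3][4] = 12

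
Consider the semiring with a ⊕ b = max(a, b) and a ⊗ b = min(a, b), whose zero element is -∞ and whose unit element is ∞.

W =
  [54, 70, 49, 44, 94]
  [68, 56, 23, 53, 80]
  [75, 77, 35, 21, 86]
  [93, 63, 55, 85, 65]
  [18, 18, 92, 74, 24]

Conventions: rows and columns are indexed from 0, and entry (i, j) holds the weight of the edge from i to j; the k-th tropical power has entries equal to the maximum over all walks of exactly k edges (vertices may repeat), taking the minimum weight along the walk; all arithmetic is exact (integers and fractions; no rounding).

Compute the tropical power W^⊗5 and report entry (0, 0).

W^⊗2:
  [68, 56, 92, 74, 70]
  [56, 68, 80, 74, 68]
  [68, 70, 86, 74, 77]
  [85, 70, 65, 85, 93]
  [75, 77, 55, 74, 86]
W^⊗3:
  [75, 77, 70, 74, 86]
  [75, 77, 68, 74, 80]
  [75, 77, 77, 74, 86]
  [85, 70, 92, 85, 85]
  [74, 70, 86, 74, 77]
W^⊗4:
  [74, 70, 86, 74, 77]
  [74, 70, 80, 74, 77]
  [75, 77, 86, 74, 77]
  [85, 77, 85, 85, 86]
  [75, 77, 77, 74, 86]
W^⊗5:
  [75, 77, 77, 74, 86]
  [75, 77, 77, 74, 80]
  [75, 77, 77, 74, 86]
  [85, 77, 86, 85, 85]
  [75, 77, 86, 74, 77]
Key observation: the optimum is the walk 0->4->2->4->2->0, with weight 94 min 92 min 86 min 92 min 75 = 75.
Optimal value attained by: walk 0->4->2->4->2->0.
Answer: (W^⊗5)[0][0] = 75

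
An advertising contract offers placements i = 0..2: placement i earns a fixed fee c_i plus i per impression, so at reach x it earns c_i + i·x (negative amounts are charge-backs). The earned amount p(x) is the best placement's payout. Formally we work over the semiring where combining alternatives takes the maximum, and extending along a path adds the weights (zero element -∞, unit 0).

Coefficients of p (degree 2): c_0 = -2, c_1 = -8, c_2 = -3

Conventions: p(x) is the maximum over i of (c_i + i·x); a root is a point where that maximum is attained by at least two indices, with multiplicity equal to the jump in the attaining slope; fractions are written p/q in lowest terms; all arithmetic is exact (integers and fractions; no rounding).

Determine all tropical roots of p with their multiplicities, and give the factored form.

hull edge (i=0, c=-2) to (i=2, c=-3): slope -1/2, span 2
Factored form: p(x) = -3 ⊗ (x ⊕ 1/2) ⊗ (x ⊕ 1/2)
Answer: roots = 1/2 (mult 2)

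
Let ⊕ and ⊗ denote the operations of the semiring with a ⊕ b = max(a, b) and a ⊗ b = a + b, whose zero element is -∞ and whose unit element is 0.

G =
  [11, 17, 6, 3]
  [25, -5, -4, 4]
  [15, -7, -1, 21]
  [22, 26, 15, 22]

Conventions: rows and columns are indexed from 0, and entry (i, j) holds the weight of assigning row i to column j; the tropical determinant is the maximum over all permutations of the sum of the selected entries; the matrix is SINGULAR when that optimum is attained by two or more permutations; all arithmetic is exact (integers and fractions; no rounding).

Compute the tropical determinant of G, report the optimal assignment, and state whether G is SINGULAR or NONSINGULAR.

σ = (0, 1, 2, 3): 11 + (-5) + (-1) + 22 = 27
σ = (0, 1, 3, 2): 11 + (-5) + 21 + 15 = 42
σ = (0, 2, 1, 3): 11 + (-4) + (-7) + 22 = 22
σ = (0, 2, 3, 1): 11 + (-4) + 21 + 26 = 54
σ = (0, 3, 1, 2): 11 + 4 + (-7) + 15 = 23
σ = (0, 3, 2, 1): 11 + 4 + (-1) + 26 = 40
σ = (1, 0, 2, 3): 17 + 25 + (-1) + 22 = 63
σ = (1, 0, 3, 2): 17 + 25 + 21 + 15 = 78
σ = (1, 2, 0, 3): 17 + (-4) + 15 + 22 = 50
σ = (1, 2, 3, 0): 17 + (-4) + 21 + 22 = 56
σ = (1, 3, 0, 2): 17 + 4 + 15 + 15 = 51
σ = (1, 3, 2, 0): 17 + 4 + (-1) + 22 = 42
σ = (2, 0, 1, 3): 6 + 25 + (-7) + 22 = 46
σ = (2, 0, 3, 1): 6 + 25 + 21 + 26 = 78
σ = (2, 1, 0, 3): 6 + (-5) + 15 + 22 = 38
σ = (2, 1, 3, 0): 6 + (-5) + 21 + 22 = 44
σ = (2, 3, 0, 1): 6 + 4 + 15 + 26 = 51
σ = (2, 3, 1, 0): 6 + 4 + (-7) + 22 = 25
σ = (3, 0, 1, 2): 3 + 25 + (-7) + 15 = 36
σ = (3, 0, 2, 1): 3 + 25 + (-1) + 26 = 53
σ = (3, 1, 0, 2): 3 + (-5) + 15 + 15 = 28
σ = (3, 1, 2, 0): 3 + (-5) + (-1) + 22 = 19
σ = (3, 2, 0, 1): 3 + (-4) + 15 + 26 = 40
σ = (3, 2, 1, 0): 3 + (-4) + (-7) + 22 = 14
Optimal value attained by: σ = (1, 0, 3, 2).
Answer: det⊕(G) = 78; verdict: SINGULAR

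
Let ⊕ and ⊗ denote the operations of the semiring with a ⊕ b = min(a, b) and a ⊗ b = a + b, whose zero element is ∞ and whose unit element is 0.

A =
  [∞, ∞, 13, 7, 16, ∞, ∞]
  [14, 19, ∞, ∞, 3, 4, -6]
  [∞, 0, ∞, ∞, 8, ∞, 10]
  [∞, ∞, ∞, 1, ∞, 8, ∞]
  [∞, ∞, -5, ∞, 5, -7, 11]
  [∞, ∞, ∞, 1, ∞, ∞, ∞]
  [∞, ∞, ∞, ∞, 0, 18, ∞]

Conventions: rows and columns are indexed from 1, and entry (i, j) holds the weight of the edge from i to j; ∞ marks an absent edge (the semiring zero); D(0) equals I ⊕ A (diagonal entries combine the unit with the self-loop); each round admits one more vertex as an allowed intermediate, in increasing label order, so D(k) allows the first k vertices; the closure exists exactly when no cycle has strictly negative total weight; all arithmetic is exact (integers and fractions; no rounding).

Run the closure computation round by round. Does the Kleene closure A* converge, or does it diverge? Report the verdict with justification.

D(0):
  [0, ∞, 13, 7, 16, ∞, ∞]
  [14, 0, ∞, ∞, 3, 4, -6]
  [∞, 0, 0, ∞, 8, ∞, 10]
  [∞, ∞, ∞, 0, ∞, 8, ∞]
  [∞, ∞, -5, ∞, 0, -7, 11]
  [∞, ∞, ∞, 1, ∞, 0, ∞]
  [∞, ∞, ∞, ∞, 0, 18, 0]
D(1):
  [0, ∞, 13, 7, 16, ∞, ∞]
  [14, 0, 27, 21, 3, 4, -6]
  [∞, 0, 0, ∞, 8, ∞, 10]
  [∞, ∞, ∞, 0, ∞, 8, ∞]
  [∞, ∞, -5, ∞, 0, -7, 11]
  [∞, ∞, ∞, 1, ∞, 0, ∞]
  [∞, ∞, ∞, ∞, 0, 18, 0]
D(2):
  [0, ∞, 13, 7, 16, ∞, ∞]
  [14, 0, 27, 21, 3, 4, -6]
  [14, 0, 0, 21, 3, 4, -6]
  [∞, ∞, ∞, 0, ∞, 8, ∞]
  [∞, ∞, -5, ∞, 0, -7, 11]
  [∞, ∞, ∞, 1, ∞, 0, ∞]
  [∞, ∞, ∞, ∞, 0, 18, 0]
Detection: at round 3, diagonal entry (5, 5) turns strictly negative.
Key observation: the cycle 5->3->2->5 has total weight (-5) + 0 + 3, which is strictly negative.
Answer: DIVERGES — negative cycle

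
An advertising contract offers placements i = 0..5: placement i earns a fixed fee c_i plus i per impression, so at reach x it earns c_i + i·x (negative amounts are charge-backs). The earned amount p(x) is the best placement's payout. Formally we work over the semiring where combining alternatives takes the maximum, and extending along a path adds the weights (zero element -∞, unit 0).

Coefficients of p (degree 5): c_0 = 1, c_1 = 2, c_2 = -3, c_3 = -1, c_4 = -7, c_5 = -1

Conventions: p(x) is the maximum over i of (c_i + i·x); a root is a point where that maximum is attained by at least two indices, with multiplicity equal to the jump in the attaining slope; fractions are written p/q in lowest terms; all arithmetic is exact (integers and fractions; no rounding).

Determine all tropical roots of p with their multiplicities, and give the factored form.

hull edge (i=0, c=1) to (i=1, c=2): slope 1, span 1
hull edge (i=1, c=2) to (i=5, c=-1): slope -3/4, span 4
Factored form: p(x) = -1 ⊗ (x ⊕ (-1)) ⊗ (x ⊕ 3/4) ⊗ (x ⊕ 3/4) ⊗ (x ⊕ 3/4) ⊗ (x ⊕ 3/4)
Answer: roots = -1 (mult 1), 3/4 (mult 4)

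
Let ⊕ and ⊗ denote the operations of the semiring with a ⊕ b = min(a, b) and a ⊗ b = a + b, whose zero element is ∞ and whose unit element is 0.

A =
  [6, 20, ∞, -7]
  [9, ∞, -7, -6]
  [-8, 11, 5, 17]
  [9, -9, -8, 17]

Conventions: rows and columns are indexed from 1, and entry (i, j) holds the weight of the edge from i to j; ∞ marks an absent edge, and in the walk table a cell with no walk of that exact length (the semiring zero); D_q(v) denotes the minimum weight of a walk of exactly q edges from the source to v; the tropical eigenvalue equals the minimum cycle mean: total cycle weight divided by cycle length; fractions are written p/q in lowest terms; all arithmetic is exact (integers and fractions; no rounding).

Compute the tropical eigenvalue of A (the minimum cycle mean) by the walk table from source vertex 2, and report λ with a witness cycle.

q=0: [∞, 0, ∞, ∞]
q=1: [9, ∞, -7, -6]
q=2: [-15, -15, -14, 2]
q=3: [-22, -7, -22, -22]
q=4: [-30, -31, -30, -29]
Optimal cycle mean attained by: cycle 1->4->2->3->1, total (-7) + (-9) + (-7) + (-8), length 4.
Answer: λ = -31/4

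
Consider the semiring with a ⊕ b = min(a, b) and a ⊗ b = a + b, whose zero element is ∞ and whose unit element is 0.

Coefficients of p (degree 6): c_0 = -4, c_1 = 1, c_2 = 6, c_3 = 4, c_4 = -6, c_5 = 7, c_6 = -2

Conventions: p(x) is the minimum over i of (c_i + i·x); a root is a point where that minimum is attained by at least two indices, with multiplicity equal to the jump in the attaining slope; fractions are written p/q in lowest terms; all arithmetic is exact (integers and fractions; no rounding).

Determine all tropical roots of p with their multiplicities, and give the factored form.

hull edge (i=0, c=-4) to (i=4, c=-6): slope -1/2, span 4
hull edge (i=4, c=-6) to (i=6, c=-2): slope 2, span 2
Factored form: p(x) = -2 ⊗ (x ⊕ (-2)) ⊗ (x ⊕ (-2)) ⊗ (x ⊕ 1/2) ⊗ (x ⊕ 1/2) ⊗ (x ⊕ 1/2) ⊗ (x ⊕ 1/2)
Answer: roots = -2 (mult 2), 1/2 (mult 4)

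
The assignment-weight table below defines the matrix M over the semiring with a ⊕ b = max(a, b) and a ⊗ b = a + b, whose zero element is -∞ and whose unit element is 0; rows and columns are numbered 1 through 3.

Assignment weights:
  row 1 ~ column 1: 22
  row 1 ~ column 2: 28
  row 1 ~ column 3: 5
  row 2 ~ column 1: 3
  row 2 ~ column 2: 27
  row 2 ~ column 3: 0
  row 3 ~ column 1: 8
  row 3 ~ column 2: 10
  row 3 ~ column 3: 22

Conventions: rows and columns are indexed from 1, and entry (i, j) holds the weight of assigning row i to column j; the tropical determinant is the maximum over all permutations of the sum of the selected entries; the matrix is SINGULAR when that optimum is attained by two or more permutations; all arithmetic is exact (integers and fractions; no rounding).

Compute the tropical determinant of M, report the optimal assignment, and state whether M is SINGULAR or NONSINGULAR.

σ = (1, 2, 3): 22 + 27 + 22 = 71
σ = (1, 3, 2): 22 + 0 + 10 = 32
σ = (2, 1, 3): 28 + 3 + 22 = 53
σ = (2, 3, 1): 28 + 0 + 8 = 36
σ = (3, 1, 2): 5 + 3 + 10 = 18
σ = (3, 2, 1): 5 + 27 + 8 = 40
Optimal value attained by: σ = (1, 2, 3).
Answer: det⊕(M) = 71; verdict: NONSINGULAR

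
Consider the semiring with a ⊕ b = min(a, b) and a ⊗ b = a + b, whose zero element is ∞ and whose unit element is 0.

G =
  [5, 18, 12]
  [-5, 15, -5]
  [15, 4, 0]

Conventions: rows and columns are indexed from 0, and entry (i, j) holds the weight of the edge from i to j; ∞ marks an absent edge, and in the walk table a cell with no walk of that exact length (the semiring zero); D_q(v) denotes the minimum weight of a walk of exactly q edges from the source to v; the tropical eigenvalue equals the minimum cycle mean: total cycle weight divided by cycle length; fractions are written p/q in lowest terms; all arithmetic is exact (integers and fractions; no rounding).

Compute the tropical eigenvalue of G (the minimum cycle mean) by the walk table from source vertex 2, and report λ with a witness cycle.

q=0: [∞, ∞, 0]
q=1: [15, 4, 0]
q=2: [-1, 4, -1]
q=3: [-1, 3, -1]
Optimal cycle mean attained by: cycle 1->2->1, total (-5) + 4, length 2.
Answer: λ = -1/2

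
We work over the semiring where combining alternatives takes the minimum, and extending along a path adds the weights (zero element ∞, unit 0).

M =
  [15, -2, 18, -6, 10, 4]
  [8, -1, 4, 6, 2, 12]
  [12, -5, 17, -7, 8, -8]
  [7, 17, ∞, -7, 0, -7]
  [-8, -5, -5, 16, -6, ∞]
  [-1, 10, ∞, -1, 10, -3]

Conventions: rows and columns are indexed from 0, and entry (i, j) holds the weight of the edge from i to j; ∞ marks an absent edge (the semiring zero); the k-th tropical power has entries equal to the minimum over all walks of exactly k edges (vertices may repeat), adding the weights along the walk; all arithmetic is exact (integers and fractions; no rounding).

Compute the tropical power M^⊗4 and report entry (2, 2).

M^⊗2:
  [1, -3, 2, -13, -6, -13]
  [-6, -3, -3, -3, -4, -4]
  [-9, -6, -1, -14, -7, -14]
  [-8, -5, -5, -14, -7, -14]
  [-14, -11, -11, -14, -12, -13]
  [-4, -3, 5, -8, -1, -8]
M^⊗3:
  [-14, -11, -11, -20, -13, -20]
  [-12, -9, -9, -12, -10, -11]
  [-15, -12, -12, -21, -14, -21]
  [-15, -12, -12, -21, -14, -21]
  [-20, -17, -17, -21, -18, -21]
  [-9, -6, -6, -15, -8, -15]
M^⊗4:
  [-21, -18, -18, -27, -20, -27]
  [-18, -15, -15, -19, -16, -19]
  [-22, -19, -19, -28, -21, -28]
  [-22, -19, -19, -28, -21, -28]
  [-26, -23, -23, -28, -24, -28]
  [-16, -13, -13, -22, -15, -22]
Key observation: the optimum is the walk 2->3->3->4->2, with weight (-7) + (-7) + 0 + (-5) = -19.
Optimal value attained by: walk 2->3->3->4->2.
Answer: (M^⊗4)[2][2] = -19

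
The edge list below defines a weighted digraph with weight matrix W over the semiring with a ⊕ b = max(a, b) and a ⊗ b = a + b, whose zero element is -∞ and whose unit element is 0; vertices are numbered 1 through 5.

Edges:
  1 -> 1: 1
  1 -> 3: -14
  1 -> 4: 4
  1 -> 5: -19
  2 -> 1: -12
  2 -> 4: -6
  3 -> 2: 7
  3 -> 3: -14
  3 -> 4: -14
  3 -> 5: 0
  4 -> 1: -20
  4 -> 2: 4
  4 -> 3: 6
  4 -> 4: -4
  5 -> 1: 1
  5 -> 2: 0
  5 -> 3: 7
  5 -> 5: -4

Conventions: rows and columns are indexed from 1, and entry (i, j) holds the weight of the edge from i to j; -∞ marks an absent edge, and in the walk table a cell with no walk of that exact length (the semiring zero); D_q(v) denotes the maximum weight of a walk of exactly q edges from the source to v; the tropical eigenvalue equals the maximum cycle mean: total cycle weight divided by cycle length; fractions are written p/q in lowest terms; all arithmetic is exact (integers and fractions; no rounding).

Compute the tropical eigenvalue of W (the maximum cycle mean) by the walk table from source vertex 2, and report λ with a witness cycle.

q=0: [-∞, 0, -∞, -∞, -∞]
q=1: [-12, -∞, -∞, -6, -∞]
q=2: [-11, -2, 0, -8, -31]
q=3: [-10, 7, -2, -7, 0]
q=4: [1, 5, 7, 1, -2]
q=5: [2, 14, 7, 5, 7]
Optimal cycle mean attained by: cycle 3->5->3, total 0 + 7, length 2.
Answer: λ = 7/2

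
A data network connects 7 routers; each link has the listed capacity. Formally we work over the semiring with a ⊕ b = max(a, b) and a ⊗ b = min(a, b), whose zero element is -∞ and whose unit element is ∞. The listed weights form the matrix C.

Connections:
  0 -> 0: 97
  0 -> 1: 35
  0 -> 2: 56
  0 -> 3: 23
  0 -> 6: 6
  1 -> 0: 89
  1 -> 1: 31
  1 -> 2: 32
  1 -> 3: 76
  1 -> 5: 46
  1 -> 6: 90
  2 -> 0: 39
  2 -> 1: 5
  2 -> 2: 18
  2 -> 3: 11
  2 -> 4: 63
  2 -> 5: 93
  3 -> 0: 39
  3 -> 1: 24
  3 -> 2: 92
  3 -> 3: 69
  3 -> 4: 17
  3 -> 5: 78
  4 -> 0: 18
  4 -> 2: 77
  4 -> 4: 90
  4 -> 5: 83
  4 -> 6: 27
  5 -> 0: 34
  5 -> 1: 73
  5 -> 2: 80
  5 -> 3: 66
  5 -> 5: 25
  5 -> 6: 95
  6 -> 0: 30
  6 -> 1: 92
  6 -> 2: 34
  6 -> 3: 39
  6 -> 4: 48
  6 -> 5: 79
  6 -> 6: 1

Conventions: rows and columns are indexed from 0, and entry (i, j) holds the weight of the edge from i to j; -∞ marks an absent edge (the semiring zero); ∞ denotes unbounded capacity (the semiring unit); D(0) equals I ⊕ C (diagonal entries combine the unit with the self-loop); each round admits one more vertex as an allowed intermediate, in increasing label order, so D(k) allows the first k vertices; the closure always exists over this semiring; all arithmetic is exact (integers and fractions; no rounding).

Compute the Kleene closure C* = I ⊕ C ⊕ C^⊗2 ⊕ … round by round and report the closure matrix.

D(0):
  [∞, 35, 56, 23, -∞, -∞, 6]
  [89, ∞, 32, 76, -∞, 46, 90]
  [39, 5, ∞, 11, 63, 93, -∞]
  [39, 24, 92, ∞, 17, 78, -∞]
  [18, -∞, 77, -∞, ∞, 83, 27]
  [34, 73, 80, 66, -∞, ∞, 95]
  [30, 92, 34, 39, 48, 79, ∞]
D(1):
  [∞, 35, 56, 23, -∞, -∞, 6]
  [89, ∞, 56, 76, -∞, 46, 90]
  [39, 35, ∞, 23, 63, 93, 6]
  [39, 35, 92, ∞, 17, 78, 6]
  [18, 18, 77, 18, ∞, 83, 27]
  [34, 73, 80, 66, -∞, ∞, 95]
  [30, 92, 34, 39, 48, 79, ∞]
D(2):
  [∞, 35, 56, 35, -∞, 35, 35]
  [89, ∞, 56, 76, -∞, 46, 90]
  [39, 35, ∞, 35, 63, 93, 35]
  [39, 35, 92, ∞, 17, 78, 35]
  [18, 18, 77, 18, ∞, 83, 27]
  [73, 73, 80, 73, -∞, ∞, 95]
  [89, 92, 56, 76, 48, 79, ∞]
D(3):
  [∞, 35, 56, 35, 56, 56, 35]
  [89, ∞, 56, 76, 56, 56, 90]
  [39, 35, ∞, 35, 63, 93, 35]
  [39, 35, 92, ∞, 63, 92, 35]
  [39, 35, 77, 35, ∞, 83, 35]
  [73, 73, 80, 73, 63, ∞, 95]
  [89, 92, 56, 76, 56, 79, ∞]
D(4):
  [∞, 35, 56, 35, 56, 56, 35]
  [89, ∞, 76, 76, 63, 76, 90]
  [39, 35, ∞, 35, 63, 93, 35]
  [39, 35, 92, ∞, 63, 92, 35]
  [39, 35, 77, 35, ∞, 83, 35]
  [73, 73, 80, 73, 63, ∞, 95]
  [89, 92, 76, 76, 63, 79, ∞]
D(5):
  [∞, 35, 56, 35, 56, 56, 35]
  [89, ∞, 76, 76, 63, 76, 90]
  [39, 35, ∞, 35, 63, 93, 35]
  [39, 35, 92, ∞, 63, 92, 35]
  [39, 35, 77, 35, ∞, 83, 35]
  [73, 73, 80, 73, 63, ∞, 95]
  [89, 92, 76, 76, 63, 79, ∞]
D(6):
  [∞, 56, 56, 56, 56, 56, 56]
  [89, ∞, 76, 76, 63, 76, 90]
  [73, 73, ∞, 73, 63, 93, 93]
  [73, 73, 92, ∞, 63, 92, 92]
  [73, 73, 80, 73, ∞, 83, 83]
  [73, 73, 80, 73, 63, ∞, 95]
  [89, 92, 79, 76, 63, 79, ∞]
D(7):
  [∞, 56, 56, 56, 56, 56, 56]
  [89, ∞, 79, 76, 63, 79, 90]
  [89, 92, ∞, 76, 63, 93, 93]
  [89, 92, 92, ∞, 63, 92, 92]
  [83, 83, 80, 76, ∞, 83, 83]
  [89, 92, 80, 76, 63, ∞, 95]
  [89, 92, 79, 76, 63, 79, ∞]
Answer: C* = [[∞, 56, 56, 56, 56, 56, 56], [89, ∞, 79, 76, 63, 79, 90], [89, 92, ∞, 76, 63, 93, 93], [89, 92, 92, ∞, 63, 92, 92], [83, 83, 80, 76, ∞, 83, 83], [89, 92, 80, 76, 63, ∞, 95], [89, 92, 79, 76, 63, 79, ∞]]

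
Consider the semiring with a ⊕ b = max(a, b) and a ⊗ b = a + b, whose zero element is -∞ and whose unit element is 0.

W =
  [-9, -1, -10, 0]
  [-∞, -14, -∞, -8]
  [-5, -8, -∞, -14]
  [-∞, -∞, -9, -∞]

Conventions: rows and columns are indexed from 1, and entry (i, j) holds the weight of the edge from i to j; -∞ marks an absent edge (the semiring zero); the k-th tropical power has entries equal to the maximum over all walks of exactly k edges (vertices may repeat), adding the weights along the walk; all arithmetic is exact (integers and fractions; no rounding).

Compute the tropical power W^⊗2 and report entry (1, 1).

W^⊗2:
  [-15, -10, -9, -9]
  [-∞, -28, -17, -22]
  [-14, -6, -15, -5]
  [-14, -17, -∞, -23]
Key observation: the optimum is the walk 1->3->1, with weight (-10) + (-5) = -15.
Optimal value attained by: walk 1->3->1.
Answer: (W^⊗2)[1][1] = -15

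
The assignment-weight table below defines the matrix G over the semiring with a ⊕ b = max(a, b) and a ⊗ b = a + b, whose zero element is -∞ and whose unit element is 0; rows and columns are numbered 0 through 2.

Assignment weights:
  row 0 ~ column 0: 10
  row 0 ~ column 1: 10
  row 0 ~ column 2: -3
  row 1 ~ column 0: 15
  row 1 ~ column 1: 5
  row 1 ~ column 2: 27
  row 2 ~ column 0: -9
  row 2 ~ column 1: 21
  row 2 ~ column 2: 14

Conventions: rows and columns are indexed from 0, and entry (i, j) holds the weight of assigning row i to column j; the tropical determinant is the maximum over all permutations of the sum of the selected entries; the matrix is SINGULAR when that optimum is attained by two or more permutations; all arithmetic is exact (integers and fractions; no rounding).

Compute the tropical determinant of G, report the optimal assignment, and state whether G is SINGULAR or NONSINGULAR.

σ = (0, 1, 2): 10 + 5 + 14 = 29
σ = (0, 2, 1): 10 + 27 + 21 = 58
σ = (1, 0, 2): 10 + 15 + 14 = 39
σ = (1, 2, 0): 10 + 27 + (-9) = 28
σ = (2, 0, 1): (-3) + 15 + 21 = 33
σ = (2, 1, 0): (-3) + 5 + (-9) = -7
Optimal value attained by: σ = (0, 2, 1).
Answer: det⊕(G) = 58; verdict: NONSINGULAR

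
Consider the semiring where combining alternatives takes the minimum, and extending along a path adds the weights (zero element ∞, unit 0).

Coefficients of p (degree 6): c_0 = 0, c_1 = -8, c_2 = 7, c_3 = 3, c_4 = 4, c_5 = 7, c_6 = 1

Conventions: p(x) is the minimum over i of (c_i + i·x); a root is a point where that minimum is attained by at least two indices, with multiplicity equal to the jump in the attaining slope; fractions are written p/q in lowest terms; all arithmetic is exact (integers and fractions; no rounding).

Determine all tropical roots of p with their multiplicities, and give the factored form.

hull edge (i=0, c=0) to (i=1, c=-8): slope -8, span 1
hull edge (i=1, c=-8) to (i=6, c=1): slope 9/5, span 5
Factored form: p(x) = 1 ⊗ (x ⊕ (-9/5)) ⊗ (x ⊕ (-9/5)) ⊗ (x ⊕ (-9/5)) ⊗ (x ⊕ (-9/5)) ⊗ (x ⊕ (-9/5)) ⊗ (x ⊕ 8)
Answer: roots = -9/5 (mult 5), 8 (mult 1)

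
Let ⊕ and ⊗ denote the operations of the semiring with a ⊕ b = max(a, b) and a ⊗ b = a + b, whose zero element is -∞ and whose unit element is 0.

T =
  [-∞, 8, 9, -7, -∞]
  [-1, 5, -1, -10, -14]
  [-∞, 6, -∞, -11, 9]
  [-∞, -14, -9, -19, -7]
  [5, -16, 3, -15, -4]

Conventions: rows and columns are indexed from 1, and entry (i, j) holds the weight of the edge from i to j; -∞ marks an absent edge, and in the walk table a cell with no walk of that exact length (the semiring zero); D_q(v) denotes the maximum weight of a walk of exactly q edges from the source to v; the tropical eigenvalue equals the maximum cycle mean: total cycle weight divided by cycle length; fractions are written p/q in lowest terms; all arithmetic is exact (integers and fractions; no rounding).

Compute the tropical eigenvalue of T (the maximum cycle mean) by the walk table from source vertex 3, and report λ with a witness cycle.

q=0: [-∞, -∞, 0, -∞, -∞]
q=1: [-∞, 6, -∞, -11, 9]
q=2: [14, 11, 12, -4, 5]
q=3: [10, 22, 23, 7, 21]
q=4: [26, 29, 24, 12, 32]
q=5: [37, 34, 35, 19, 33]
Optimal cycle mean attained by: cycle 1->3->5->1, total 9 + 9 + 5, length 3.
Answer: λ = 23/3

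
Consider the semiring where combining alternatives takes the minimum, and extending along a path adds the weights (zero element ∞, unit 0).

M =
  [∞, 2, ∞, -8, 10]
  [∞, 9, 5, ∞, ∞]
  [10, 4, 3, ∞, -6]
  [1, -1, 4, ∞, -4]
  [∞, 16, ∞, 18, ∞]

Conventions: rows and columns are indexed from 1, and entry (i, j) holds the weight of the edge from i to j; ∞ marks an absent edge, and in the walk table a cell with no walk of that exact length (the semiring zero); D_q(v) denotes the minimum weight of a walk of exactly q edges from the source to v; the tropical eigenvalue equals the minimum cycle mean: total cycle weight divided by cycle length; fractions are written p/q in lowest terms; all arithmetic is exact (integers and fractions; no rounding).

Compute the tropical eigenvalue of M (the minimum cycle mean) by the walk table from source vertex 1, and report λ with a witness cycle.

q=0: [0, ∞, ∞, ∞, ∞]
q=1: [∞, 2, ∞, -8, 10]
q=2: [-7, -9, -4, 28, -12]
q=3: [6, -5, -4, -15, -10]
q=4: [-14, -16, -11, -2, -19]
q=5: [-1, -12, -11, -22, -17]
Optimal cycle mean attained by: cycle 1->4->1, total (-8) + 1, length 2.
Answer: λ = -7/2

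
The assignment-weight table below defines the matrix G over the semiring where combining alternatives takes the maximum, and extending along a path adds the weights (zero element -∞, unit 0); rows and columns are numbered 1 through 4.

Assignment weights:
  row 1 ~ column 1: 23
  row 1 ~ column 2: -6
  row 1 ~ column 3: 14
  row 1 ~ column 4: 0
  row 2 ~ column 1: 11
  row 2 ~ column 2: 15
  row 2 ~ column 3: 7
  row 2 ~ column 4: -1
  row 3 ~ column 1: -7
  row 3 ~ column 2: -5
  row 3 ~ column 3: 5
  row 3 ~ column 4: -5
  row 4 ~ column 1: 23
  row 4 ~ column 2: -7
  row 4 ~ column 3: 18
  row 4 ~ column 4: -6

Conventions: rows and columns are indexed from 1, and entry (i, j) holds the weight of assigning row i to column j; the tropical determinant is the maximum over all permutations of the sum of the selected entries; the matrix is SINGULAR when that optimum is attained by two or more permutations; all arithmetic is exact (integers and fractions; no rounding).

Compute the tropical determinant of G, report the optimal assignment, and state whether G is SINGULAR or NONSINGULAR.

σ = (1, 2, 3, 4): 23 + 15 + 5 + (-6) = 37
σ = (1, 2, 4, 3): 23 + 15 + (-5) + 18 = 51
σ = (1, 3, 2, 4): 23 + 7 + (-5) + (-6) = 19
σ = (1, 3, 4, 2): 23 + 7 + (-5) + (-7) = 18
σ = (1, 4, 2, 3): 23 + (-1) + (-5) + 18 = 35
σ = (1, 4, 3, 2): 23 + (-1) + 5 + (-7) = 20
σ = (2, 1, 3, 4): (-6) + 11 + 5 + (-6) = 4
σ = (2, 1, 4, 3): (-6) + 11 + (-5) + 18 = 18
σ = (2, 3, 1, 4): (-6) + 7 + (-7) + (-6) = -12
σ = (2, 3, 4, 1): (-6) + 7 + (-5) + 23 = 19
σ = (2, 4, 1, 3): (-6) + (-1) + (-7) + 18 = 4
σ = (2, 4, 3, 1): (-6) + (-1) + 5 + 23 = 21
σ = (3, 1, 2, 4): 14 + 11 + (-5) + (-6) = 14
σ = (3, 1, 4, 2): 14 + 11 + (-5) + (-7) = 13
σ = (3, 2, 1, 4): 14 + 15 + (-7) + (-6) = 16
σ = (3, 2, 4, 1): 14 + 15 + (-5) + 23 = 47
σ = (3, 4, 1, 2): 14 + (-1) + (-7) + (-7) = -1
σ = (3, 4, 2, 1): 14 + (-1) + (-5) + 23 = 31
σ = (4, 1, 2, 3): 0 + 11 + (-5) + 18 = 24
σ = (4, 1, 3, 2): 0 + 11 + 5 + (-7) = 9
σ = (4, 2, 1, 3): 0 + 15 + (-7) + 18 = 26
σ = (4, 2, 3, 1): 0 + 15 + 5 + 23 = 43
σ = (4, 3, 1, 2): 0 + 7 + (-7) + (-7) = -7
σ = (4, 3, 2, 1): 0 + 7 + (-5) + 23 = 25
Optimal value attained by: σ = (1, 2, 4, 3).
Answer: det⊕(G) = 51; verdict: NONSINGULAR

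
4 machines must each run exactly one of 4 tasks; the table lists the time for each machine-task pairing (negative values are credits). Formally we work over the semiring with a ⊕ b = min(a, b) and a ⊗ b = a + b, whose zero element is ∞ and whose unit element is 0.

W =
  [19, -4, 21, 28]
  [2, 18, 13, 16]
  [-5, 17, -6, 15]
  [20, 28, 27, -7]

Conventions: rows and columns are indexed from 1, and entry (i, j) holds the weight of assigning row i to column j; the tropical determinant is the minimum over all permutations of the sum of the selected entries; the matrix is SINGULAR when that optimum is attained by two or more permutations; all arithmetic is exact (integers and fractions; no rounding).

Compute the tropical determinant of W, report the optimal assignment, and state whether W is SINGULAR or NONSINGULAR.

σ = (1, 2, 3, 4): 19 + 18 + (-6) + (-7) = 24
σ = (1, 2, 4, 3): 19 + 18 + 15 + 27 = 79
σ = (1, 3, 2, 4): 19 + 13 + 17 + (-7) = 42
σ = (1, 3, 4, 2): 19 + 13 + 15 + 28 = 75
σ = (1, 4, 2, 3): 19 + 16 + 17 + 27 = 79
σ = (1, 4, 3, 2): 19 + 16 + (-6) + 28 = 57
σ = (2, 1, 3, 4): (-4) + 2 + (-6) + (-7) = -15
σ = (2, 1, 4, 3): (-4) + 2 + 15 + 27 = 40
σ = (2, 3, 1, 4): (-4) + 13 + (-5) + (-7) = -3
σ = (2, 3, 4, 1): (-4) + 13 + 15 + 20 = 44
σ = (2, 4, 1, 3): (-4) + 16 + (-5) + 27 = 34
σ = (2, 4, 3, 1): (-4) + 16 + (-6) + 20 = 26
σ = (3, 1, 2, 4): 21 + 2 + 17 + (-7) = 33
σ = (3, 1, 4, 2): 21 + 2 + 15 + 28 = 66
σ = (3, 2, 1, 4): 21 + 18 + (-5) + (-7) = 27
σ = (3, 2, 4, 1): 21 + 18 + 15 + 20 = 74
σ = (3, 4, 1, 2): 21 + 16 + (-5) + 28 = 60
σ = (3, 4, 2, 1): 21 + 16 + 17 + 20 = 74
σ = (4, 1, 2, 3): 28 + 2 + 17 + 27 = 74
σ = (4, 1, 3, 2): 28 + 2 + (-6) + 28 = 52
σ = (4, 2, 1, 3): 28 + 18 + (-5) + 27 = 68
σ = (4, 2, 3, 1): 28 + 18 + (-6) + 20 = 60
σ = (4, 3, 1, 2): 28 + 13 + (-5) + 28 = 64
σ = (4, 3, 2, 1): 28 + 13 + 17 + 20 = 78
Optimal value attained by: σ = (2, 1, 3, 4).
Answer: det⊕(W) = -15; verdict: NONSINGULAR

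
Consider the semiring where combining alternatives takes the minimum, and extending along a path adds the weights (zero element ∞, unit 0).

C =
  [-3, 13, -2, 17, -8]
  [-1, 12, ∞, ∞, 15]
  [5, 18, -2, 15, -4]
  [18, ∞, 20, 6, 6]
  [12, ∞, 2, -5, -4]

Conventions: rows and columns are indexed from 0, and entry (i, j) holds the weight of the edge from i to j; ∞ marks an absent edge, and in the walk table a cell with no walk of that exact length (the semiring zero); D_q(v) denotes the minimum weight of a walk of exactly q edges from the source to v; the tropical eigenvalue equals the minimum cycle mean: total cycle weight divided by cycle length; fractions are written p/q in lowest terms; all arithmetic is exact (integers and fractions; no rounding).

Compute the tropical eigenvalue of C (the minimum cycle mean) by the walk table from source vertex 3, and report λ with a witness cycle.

q=0: [∞, ∞, ∞, 0, ∞]
q=1: [18, ∞, 20, 6, 6]
q=2: [15, 31, 8, 1, 2]
q=3: [12, 26, 4, -3, -2]
q=4: [9, 22, 0, -7, -6]
q=5: [5, 18, -4, -11, -10]
Optimal cycle mean attained by: cycle 4->4, total (-4), length 1.
Answer: λ = -4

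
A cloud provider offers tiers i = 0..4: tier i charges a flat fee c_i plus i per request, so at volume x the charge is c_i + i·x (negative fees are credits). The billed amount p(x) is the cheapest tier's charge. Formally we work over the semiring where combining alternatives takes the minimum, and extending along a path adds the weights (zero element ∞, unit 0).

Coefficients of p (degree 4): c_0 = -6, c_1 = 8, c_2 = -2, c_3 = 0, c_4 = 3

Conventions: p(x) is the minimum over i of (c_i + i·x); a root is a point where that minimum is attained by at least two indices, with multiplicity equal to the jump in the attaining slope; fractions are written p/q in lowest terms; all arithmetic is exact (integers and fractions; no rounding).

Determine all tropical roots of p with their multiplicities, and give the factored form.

hull edge (i=0, c=-6) to (i=3, c=0): slope 2, span 3
hull edge (i=3, c=0) to (i=4, c=3): slope 3, span 1
Factored form: p(x) = 3 ⊗ (x ⊕ (-3)) ⊗ (x ⊕ (-2)) ⊗ (x ⊕ (-2)) ⊗ (x ⊕ (-2))
Answer: roots = -3 (mult 1), -2 (mult 3)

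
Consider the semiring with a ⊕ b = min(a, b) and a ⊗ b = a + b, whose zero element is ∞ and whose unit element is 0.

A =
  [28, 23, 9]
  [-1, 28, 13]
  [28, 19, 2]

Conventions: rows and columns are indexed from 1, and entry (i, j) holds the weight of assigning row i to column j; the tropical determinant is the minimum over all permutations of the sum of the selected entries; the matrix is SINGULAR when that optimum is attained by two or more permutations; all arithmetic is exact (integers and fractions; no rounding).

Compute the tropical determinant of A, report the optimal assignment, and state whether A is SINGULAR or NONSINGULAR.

σ = (1, 2, 3): 28 + 28 + 2 = 58
σ = (1, 3, 2): 28 + 13 + 19 = 60
σ = (2, 1, 3): 23 + (-1) + 2 = 24
σ = (2, 3, 1): 23 + 13 + 28 = 64
σ = (3, 1, 2): 9 + (-1) + 19 = 27
σ = (3, 2, 1): 9 + 28 + 28 = 65
Optimal value attained by: σ = (2, 1, 3).
Answer: det⊕(A) = 24; verdict: NONSINGULAR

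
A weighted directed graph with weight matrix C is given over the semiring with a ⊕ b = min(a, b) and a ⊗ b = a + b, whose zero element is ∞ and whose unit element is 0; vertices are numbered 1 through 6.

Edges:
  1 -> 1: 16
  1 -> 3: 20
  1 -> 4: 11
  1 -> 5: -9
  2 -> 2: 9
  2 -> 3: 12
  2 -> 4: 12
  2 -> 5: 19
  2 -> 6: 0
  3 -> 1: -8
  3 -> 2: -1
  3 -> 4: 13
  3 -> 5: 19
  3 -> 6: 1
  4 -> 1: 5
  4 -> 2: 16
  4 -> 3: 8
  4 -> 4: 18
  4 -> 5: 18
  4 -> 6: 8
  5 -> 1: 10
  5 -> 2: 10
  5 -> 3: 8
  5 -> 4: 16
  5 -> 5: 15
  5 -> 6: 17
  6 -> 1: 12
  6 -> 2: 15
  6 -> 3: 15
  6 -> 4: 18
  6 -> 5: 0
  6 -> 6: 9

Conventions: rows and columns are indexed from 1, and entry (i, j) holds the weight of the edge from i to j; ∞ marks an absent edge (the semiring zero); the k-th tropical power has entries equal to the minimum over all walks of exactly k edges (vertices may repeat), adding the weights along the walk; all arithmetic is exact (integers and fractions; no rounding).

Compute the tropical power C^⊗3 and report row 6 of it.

C^⊗2:
  [1, 1, -1, 7, 6, 8]
  [4, 11, 15, 18, 0, 9]
  [8, 8, 11, 3, -17, -1]
  [0, 7, 23, 16, -4, 9]
  [0, 7, 22, 21, 1, 9]
  [7, 10, 8, 16, 3, 15]
C^⊗3:
  [-9, -2, 13, 12, -8, 0]
  [7, 10, 8, 15, -5, 11]
  [-7, -7, -9, -1, -2, 0]
  [6, 6, 4, 11, -9, 7]
  [11, 11, 9, 11, -9, 7]
  [0, 7, 11, 18, -2, 9]
Answer: row 6 of C^⊗3 = [0, 7, 11, 18, -2, 9]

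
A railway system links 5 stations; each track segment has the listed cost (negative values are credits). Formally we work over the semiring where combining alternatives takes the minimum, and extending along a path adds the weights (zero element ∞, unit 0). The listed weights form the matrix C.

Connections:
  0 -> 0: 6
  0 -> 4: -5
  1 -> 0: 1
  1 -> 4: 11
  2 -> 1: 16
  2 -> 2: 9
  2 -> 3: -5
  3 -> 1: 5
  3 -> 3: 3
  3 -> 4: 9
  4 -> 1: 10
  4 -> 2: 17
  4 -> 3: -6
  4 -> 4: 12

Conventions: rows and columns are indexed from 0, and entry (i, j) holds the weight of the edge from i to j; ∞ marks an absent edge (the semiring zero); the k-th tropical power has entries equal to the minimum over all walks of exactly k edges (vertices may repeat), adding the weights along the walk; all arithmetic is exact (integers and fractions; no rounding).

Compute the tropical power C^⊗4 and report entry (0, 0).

C^⊗2:
  [12, 5, 12, -11, 1]
  [7, 21, 28, 5, -4]
  [17, 0, 18, -2, 4]
  [6, 8, 26, 3, 12]
  [11, -1, 26, -3, 3]
C^⊗3:
  [6, -6, 18, -8, -2]
  [13, 6, 13, -10, 2]
  [1, 3, 21, -2, 7]
  [9, 8, 29, 6, 1]
  [0, 2, 20, -3, 6]
C^⊗4:
  [-5, -3, 15, -8, 1]
  [7, -5, 19, -7, -1]
  [4, 3, 24, 1, -4]
  [9, 11, 18, -5, 4]
  [3, 2, 23, 0, -5]
Key observation: the optimum is the walk 0->4->3->1->0, with weight (-5) + (-6) + 5 + 1 = -5.
Optimal value attained by: walk 0->4->3->1->0.
Answer: (C^⊗4)[0][0] = -5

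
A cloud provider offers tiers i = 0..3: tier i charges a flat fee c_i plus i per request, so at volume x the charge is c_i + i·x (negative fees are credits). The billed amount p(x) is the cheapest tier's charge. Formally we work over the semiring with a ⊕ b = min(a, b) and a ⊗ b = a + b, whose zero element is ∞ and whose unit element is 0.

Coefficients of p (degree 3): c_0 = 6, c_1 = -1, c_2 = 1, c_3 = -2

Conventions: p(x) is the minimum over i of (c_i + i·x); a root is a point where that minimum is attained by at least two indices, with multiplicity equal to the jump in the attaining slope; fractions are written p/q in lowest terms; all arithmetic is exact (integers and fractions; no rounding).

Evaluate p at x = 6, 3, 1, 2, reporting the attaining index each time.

p(6) = min(6+0·6=6, -1+1·6=5, 1+2·6=13, -2+3·6=16) = 5 (attained by i=1)
p(3) = min(6+0·3=6, -1+1·3=2, 1+2·3=7, -2+3·3=7) = 2 (attained by i=1)
p(1) = min(6+0·1=6, -1+1·1=0, 1+2·1=3, -2+3·1=1) = 0 (attained by i=1)
p(2) = min(6+0·2=6, -1+1·2=1, 1+2·2=5, -2+3·2=4) = 1 (attained by i=1)
Answer: p(6) = 5; p(3) = 2; p(1) = 0; p(2) = 1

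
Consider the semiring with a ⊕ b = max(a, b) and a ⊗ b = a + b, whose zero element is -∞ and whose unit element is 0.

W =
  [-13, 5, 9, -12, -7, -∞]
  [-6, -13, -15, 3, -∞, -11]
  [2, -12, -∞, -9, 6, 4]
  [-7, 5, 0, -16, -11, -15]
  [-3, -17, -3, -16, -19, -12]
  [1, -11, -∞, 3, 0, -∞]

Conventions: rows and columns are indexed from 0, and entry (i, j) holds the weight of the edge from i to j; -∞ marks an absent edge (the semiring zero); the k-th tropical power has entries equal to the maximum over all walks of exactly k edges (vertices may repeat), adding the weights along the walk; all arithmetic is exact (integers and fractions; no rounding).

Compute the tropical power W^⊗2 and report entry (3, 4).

W^⊗2:
  [11, -3, -4, 8, 15, 13]
  [-4, 8, 3, -8, -8, -11]
  [5, 7, 11, 7, 4, -6]
  [2, -2, 2, 8, 6, 4]
  [-1, 2, 6, -9, 3, 1]
  [-3, 8, 10, -8, -6, -12]
Key observation: the optimum is the walk 3->2->4, with weight 0 + 6 = 6.
Optimal value attained by: walk 3->2->4.
Answer: (W^⊗2)[3][4] = 6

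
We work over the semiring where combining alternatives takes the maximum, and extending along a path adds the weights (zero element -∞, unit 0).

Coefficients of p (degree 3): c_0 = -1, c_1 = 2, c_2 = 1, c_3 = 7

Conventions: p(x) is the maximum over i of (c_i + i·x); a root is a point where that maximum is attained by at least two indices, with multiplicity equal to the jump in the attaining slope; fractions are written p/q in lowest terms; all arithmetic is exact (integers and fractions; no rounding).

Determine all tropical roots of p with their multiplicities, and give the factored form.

hull edge (i=0, c=-1) to (i=1, c=2): slope 3, span 1
hull edge (i=1, c=2) to (i=3, c=7): slope 5/2, span 2
Factored form: p(x) = 7 ⊗ (x ⊕ (-3)) ⊗ (x ⊕ (-5/2)) ⊗ (x ⊕ (-5/2))
Answer: roots = -3 (mult 1), -5/2 (mult 2)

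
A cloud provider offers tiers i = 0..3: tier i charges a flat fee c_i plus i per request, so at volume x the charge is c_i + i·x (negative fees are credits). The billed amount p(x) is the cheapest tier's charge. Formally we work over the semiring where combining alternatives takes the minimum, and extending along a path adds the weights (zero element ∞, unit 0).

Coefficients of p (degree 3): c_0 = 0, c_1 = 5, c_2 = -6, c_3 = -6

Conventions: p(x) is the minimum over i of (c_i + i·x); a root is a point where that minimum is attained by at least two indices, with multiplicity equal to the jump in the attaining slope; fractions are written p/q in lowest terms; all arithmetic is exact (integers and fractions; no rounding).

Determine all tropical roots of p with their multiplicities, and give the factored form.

hull edge (i=0, c=0) to (i=2, c=-6): slope -3, span 2
hull edge (i=2, c=-6) to (i=3, c=-6): slope 0, span 1
Factored form: p(x) = -6 ⊗ (x ⊕ 0) ⊗ (x ⊕ 3) ⊗ (x ⊕ 3)
Answer: roots = 0 (mult 1), 3 (mult 2)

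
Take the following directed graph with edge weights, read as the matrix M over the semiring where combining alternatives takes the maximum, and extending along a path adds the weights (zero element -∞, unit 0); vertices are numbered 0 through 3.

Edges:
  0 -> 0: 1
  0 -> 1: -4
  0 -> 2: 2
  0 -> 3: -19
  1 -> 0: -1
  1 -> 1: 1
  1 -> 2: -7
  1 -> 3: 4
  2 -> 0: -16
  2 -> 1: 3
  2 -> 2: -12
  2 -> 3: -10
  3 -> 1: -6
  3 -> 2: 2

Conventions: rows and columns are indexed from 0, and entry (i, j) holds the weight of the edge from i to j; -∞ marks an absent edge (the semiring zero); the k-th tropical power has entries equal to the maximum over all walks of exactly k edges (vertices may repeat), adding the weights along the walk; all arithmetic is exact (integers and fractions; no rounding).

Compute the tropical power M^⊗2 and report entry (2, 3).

M^⊗2:
  [2, 5, 3, 0]
  [0, 2, 6, 5]
  [2, 4, -4, 7]
  [-7, 5, -10, -2]
Key observation: the optimum is the walk 2->1->3, with weight 3 + 4 = 7.
Optimal value attained by: walk 2->1->3.
Answer: (M^⊗2)[2][3] = 7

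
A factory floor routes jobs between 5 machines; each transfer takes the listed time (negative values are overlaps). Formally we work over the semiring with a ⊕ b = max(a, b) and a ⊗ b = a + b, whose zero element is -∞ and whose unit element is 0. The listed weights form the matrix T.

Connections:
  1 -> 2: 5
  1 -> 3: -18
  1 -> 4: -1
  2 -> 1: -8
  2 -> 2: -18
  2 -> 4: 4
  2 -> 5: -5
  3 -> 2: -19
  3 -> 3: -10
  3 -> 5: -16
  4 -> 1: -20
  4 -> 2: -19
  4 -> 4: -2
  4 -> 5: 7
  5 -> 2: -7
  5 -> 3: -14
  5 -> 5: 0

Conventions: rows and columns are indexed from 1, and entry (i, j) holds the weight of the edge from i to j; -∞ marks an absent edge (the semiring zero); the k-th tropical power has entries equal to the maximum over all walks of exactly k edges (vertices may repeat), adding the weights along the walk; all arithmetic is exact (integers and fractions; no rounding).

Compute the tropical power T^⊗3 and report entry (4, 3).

T^⊗2:
  [-3, -13, -28, 9, 6]
  [-16, -3, -19, 2, 11]
  [-27, -23, -20, -15, -16]
  [-22, 0, -7, -4, 7]
  [-15, -7, -14, -3, 0]
T^⊗3:
  [-11, 2, -8, 7, 16]
  [-11, 4, -3, 1, 11]
  [-31, -22, -30, -17, -8]
  [-8, 0, -7, 4, 7]
  [-15, -7, -14, -3, 4]
Key observation: the optimum is the walk 4->5->5->3, with weight 7 + 0 + (-14) = -7.
Optimal value attained by: walk 4->5->5->3.
Answer: (T^⊗3)[4][3] = -7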